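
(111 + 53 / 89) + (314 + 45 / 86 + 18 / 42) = 22853553 / 53578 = 426.55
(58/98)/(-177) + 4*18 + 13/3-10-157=-262127/2891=-90.67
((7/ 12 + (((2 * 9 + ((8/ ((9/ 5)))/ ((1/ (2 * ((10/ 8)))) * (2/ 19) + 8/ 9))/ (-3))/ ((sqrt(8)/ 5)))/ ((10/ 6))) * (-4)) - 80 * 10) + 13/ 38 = -182189/ 228 - 9796 * sqrt(2)/ 199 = -868.69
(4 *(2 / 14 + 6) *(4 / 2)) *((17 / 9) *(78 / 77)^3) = 308353344 / 3195731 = 96.49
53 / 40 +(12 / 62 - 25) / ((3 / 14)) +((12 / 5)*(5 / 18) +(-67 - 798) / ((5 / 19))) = -4216957 / 1240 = -3400.77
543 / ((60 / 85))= 3077 / 4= 769.25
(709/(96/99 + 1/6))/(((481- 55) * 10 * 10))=7799/532500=0.01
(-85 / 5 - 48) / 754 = -5 / 58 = -0.09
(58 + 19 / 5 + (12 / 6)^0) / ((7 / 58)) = 18212 / 35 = 520.34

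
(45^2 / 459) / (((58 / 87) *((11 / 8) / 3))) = 2700 / 187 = 14.44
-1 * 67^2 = -4489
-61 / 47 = -1.30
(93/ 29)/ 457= 93/ 13253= 0.01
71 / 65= 1.09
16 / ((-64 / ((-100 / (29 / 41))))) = 35.34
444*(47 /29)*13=271284 /29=9354.62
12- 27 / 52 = 597 / 52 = 11.48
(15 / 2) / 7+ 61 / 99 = 2339 / 1386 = 1.69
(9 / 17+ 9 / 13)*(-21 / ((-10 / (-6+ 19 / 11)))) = -26649 / 2431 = -10.96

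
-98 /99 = -0.99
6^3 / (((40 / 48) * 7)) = 37.03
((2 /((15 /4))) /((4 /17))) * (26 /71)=884 /1065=0.83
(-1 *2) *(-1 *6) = 12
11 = 11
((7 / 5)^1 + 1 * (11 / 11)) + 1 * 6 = 42 / 5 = 8.40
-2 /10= -1 /5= -0.20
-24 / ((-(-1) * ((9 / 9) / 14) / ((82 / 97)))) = -284.04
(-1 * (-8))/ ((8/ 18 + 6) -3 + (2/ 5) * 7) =360/ 281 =1.28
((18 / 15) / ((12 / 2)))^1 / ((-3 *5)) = -0.01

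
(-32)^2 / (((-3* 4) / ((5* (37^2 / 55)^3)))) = -656825960704 / 99825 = -6579774.21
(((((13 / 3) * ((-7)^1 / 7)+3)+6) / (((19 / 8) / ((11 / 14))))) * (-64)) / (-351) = 5632 / 20007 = 0.28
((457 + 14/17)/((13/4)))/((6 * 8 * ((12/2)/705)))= 1829005/5304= 344.84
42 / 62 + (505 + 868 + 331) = 52845 / 31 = 1704.68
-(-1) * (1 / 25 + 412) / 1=10301 / 25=412.04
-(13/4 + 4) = -7.25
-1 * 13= -13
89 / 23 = 3.87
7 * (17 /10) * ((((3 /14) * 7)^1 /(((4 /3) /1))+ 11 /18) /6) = 2975 /864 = 3.44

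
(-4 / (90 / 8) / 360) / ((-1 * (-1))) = -2 / 2025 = -0.00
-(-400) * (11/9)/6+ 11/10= 22297/270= 82.58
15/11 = 1.36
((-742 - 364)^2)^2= 1496306311696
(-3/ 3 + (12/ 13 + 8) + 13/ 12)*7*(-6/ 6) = -9835/ 156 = -63.04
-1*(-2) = 2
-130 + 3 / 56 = -7277 / 56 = -129.95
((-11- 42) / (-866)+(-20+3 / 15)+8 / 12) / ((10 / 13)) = -3220711 / 129900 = -24.79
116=116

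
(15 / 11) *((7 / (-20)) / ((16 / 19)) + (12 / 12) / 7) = -1833 / 4928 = -0.37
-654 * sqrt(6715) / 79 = -678.38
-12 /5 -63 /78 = -417 /130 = -3.21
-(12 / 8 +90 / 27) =-29 / 6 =-4.83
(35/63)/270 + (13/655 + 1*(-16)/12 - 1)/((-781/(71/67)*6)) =605477/234609210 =0.00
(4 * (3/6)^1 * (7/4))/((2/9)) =63/4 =15.75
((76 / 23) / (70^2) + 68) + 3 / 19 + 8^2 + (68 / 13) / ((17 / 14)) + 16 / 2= 1005373218 / 6959225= 144.47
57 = 57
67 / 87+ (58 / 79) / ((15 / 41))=31809 / 11455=2.78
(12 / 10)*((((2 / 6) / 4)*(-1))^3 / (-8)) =1 / 11520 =0.00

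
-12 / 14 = -0.86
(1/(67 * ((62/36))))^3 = 5832/8960030533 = 0.00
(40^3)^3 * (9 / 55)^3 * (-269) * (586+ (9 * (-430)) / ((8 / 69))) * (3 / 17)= 40458409902342144000000 / 22627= 1788058951798388827.51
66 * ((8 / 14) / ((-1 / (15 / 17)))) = -3960 / 119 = -33.28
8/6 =4/3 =1.33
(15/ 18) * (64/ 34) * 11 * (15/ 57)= 4400/ 969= 4.54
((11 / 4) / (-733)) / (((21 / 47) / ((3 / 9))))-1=-185233 / 184716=-1.00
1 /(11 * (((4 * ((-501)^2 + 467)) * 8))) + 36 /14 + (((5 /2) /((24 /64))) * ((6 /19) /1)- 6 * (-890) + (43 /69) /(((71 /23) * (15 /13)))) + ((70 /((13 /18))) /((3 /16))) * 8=662235362810590253 /69854309965440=9480.24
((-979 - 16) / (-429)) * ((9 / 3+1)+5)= 20.87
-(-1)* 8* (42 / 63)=16 / 3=5.33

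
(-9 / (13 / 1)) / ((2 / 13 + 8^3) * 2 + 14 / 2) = -3 / 4469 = -0.00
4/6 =2/3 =0.67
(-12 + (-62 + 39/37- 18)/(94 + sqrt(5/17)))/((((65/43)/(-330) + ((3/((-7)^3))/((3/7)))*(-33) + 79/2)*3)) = -1653902978882/15522447106797 + 67700017*sqrt(85)/15522447106797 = -0.11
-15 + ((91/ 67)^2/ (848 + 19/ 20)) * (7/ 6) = -3429263225/ 228656193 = -15.00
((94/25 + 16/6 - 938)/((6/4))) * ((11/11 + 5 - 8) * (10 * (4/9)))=2235776/405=5520.43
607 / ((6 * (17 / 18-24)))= -1821 / 415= -4.39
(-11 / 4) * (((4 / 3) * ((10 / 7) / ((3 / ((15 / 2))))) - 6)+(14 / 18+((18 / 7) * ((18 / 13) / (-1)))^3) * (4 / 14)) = 1816233584 / 47474973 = 38.26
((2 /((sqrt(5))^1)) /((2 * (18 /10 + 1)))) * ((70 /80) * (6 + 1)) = 7 * sqrt(5) /16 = 0.98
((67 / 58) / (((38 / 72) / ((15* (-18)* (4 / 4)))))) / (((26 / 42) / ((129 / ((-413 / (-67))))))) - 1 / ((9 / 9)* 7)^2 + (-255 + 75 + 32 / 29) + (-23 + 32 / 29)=-20178.72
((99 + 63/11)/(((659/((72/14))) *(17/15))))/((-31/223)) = -138723840/26741561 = -5.19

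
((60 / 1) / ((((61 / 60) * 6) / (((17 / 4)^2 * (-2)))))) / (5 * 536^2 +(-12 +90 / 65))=-281775 / 1139120222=-0.00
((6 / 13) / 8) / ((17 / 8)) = 6 / 221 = 0.03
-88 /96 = -11 /12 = -0.92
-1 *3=-3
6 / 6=1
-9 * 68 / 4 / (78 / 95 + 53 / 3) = -43605 / 5269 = -8.28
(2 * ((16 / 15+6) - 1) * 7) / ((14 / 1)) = 91 / 15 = 6.07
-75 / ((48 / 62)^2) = -24025 / 192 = -125.13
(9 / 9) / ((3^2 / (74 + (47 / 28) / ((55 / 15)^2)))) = 251135 / 30492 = 8.24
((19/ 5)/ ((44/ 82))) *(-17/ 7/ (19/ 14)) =-697/ 55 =-12.67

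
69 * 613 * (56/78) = 394772/13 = 30367.08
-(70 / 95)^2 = -196 / 361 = -0.54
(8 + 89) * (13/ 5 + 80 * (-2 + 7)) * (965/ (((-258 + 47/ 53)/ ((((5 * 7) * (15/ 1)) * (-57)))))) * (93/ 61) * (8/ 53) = 13754666910600/ 13627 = 1009368673.27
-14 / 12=-7 / 6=-1.17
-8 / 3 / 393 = -8 / 1179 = -0.01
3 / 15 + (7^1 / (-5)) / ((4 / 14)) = -4.70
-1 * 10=-10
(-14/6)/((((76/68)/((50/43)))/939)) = -1862350/817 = -2279.50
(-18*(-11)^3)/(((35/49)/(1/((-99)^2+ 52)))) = 167706/49265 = 3.40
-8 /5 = -1.60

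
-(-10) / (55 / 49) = 98 / 11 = 8.91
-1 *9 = -9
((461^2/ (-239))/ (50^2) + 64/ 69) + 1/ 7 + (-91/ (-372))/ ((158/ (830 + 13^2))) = 3196565411461/ 1413526065000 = 2.26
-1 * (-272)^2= -73984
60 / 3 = 20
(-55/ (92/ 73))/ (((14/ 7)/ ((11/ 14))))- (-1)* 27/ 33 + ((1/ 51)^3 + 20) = 13807538275/ 3758798736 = 3.67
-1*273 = -273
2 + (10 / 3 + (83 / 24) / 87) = 11219 / 2088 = 5.37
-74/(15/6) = -148/5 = -29.60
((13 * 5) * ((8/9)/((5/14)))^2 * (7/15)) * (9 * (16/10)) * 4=36528128/3375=10823.15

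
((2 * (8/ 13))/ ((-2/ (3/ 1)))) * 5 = -120/ 13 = -9.23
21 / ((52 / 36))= 189 / 13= 14.54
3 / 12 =1 / 4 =0.25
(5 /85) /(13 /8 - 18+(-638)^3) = -8 /35318396019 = -0.00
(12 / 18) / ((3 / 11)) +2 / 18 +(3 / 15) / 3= 118 / 45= 2.62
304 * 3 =912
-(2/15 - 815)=814.87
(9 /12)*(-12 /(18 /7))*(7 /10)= -49 /20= -2.45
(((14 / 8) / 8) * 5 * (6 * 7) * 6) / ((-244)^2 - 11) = 441 / 95240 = 0.00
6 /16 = 3 /8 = 0.38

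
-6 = -6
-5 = -5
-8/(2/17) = -68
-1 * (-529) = 529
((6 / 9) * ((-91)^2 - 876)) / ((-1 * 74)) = -7405 / 111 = -66.71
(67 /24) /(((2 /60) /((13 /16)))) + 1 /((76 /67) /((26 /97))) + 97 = 19495481 /117952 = 165.28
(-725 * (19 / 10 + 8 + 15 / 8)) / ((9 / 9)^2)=-68295 / 8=-8536.88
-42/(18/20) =-140/3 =-46.67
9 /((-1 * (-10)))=9 /10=0.90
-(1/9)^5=-1/59049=-0.00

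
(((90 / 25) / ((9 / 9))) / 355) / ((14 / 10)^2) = 18 / 3479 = 0.01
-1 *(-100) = 100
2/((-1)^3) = -2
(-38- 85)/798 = -41/266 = -0.15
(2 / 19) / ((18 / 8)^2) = 32 / 1539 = 0.02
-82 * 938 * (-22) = 1692152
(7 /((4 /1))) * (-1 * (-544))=952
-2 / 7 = -0.29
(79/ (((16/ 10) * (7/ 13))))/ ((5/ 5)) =5135/ 56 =91.70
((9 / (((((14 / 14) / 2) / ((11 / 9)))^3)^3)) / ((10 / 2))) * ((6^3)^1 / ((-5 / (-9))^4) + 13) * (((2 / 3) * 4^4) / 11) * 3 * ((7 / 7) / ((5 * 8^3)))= 232572.27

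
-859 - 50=-909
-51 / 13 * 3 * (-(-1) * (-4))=612 / 13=47.08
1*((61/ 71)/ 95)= 61/ 6745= 0.01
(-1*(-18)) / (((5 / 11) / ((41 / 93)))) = 2706 / 155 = 17.46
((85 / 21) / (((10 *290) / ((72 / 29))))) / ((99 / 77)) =34 / 12615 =0.00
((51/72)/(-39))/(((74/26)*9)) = -17/23976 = -0.00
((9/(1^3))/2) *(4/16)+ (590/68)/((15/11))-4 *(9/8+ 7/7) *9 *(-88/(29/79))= 217074419/11832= 18346.38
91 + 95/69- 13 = 5477/69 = 79.38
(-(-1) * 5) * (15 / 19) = 3.95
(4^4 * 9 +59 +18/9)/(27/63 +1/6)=19866/5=3973.20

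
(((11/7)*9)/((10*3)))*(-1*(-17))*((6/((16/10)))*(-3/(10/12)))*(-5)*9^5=894415203/28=31943400.11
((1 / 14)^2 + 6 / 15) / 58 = 397 / 56840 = 0.01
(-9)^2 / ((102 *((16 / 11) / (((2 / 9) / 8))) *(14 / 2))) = 33 / 15232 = 0.00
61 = 61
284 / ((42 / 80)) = 11360 / 21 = 540.95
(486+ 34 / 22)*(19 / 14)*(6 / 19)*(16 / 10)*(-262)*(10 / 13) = -67445088 / 1001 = -67377.71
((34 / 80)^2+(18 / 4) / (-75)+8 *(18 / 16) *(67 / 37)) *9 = 8747469 / 59200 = 147.76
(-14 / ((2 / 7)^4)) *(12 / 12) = -2100.88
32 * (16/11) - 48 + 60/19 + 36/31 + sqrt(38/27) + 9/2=sqrt(114)/9 + 95431/12958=8.55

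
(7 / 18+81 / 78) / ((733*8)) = 167 / 686088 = 0.00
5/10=1/2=0.50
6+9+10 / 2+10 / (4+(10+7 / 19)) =5650 / 273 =20.70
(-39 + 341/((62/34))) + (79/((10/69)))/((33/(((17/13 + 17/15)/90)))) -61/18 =140018321/965250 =145.06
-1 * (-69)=69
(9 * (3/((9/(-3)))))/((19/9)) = -81/19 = -4.26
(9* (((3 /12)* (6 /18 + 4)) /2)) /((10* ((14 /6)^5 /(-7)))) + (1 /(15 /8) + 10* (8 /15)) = 3352177 /576240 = 5.82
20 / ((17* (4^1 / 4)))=20 / 17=1.18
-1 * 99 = -99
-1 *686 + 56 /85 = -58254 /85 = -685.34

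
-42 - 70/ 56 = -173/ 4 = -43.25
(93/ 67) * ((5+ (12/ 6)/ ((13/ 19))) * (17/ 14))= 162843/ 12194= 13.35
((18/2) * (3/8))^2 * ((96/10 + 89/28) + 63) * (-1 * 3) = -23201883/8960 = -2589.50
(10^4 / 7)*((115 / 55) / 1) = 230000 / 77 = 2987.01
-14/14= -1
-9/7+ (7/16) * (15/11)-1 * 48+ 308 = 259.31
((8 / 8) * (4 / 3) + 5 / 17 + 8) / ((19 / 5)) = 2455 / 969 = 2.53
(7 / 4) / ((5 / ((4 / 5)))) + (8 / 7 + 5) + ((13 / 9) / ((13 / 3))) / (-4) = 13313 / 2100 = 6.34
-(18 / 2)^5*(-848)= 50073552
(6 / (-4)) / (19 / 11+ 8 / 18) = -297 / 430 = -0.69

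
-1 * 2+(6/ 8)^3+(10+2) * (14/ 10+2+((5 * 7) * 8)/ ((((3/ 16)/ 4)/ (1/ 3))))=22975253/ 960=23932.56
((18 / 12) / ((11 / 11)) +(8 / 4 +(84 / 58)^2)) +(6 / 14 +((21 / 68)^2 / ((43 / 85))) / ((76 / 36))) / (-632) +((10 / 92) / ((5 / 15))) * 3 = 125032235682979 / 19016470352768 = 6.57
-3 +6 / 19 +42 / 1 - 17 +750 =14674 / 19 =772.32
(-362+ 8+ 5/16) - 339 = -11083/16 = -692.69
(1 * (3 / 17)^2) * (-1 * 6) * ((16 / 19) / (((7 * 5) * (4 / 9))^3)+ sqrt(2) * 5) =-270 * sqrt(2) / 289 - 19683 / 470853250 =-1.32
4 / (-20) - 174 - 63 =-1186 / 5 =-237.20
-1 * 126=-126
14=14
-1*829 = -829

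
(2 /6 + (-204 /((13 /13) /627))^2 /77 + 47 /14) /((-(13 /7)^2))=-62467198493 /1014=-61604732.24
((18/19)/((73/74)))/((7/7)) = 1332/1387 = 0.96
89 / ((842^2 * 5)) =89 / 3544820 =0.00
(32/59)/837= 32/49383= 0.00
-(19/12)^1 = -19/12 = -1.58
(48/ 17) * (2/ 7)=96/ 119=0.81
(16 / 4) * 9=36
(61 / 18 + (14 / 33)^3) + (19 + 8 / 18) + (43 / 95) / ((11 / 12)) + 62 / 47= 7933918543 / 320917410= 24.72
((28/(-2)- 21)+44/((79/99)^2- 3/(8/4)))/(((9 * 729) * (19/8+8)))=-11637784/9214550523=-0.00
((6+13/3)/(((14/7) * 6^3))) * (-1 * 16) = -0.38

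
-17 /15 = -1.13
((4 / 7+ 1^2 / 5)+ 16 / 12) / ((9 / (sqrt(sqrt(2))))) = 221*2^(1 / 4) / 945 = 0.28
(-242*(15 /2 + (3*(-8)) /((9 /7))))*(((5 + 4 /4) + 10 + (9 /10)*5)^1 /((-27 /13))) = -4321031 /162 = -26673.03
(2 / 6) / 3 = 1 / 9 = 0.11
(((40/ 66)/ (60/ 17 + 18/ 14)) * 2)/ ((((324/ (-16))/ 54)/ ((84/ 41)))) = -1066240/ 775269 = -1.38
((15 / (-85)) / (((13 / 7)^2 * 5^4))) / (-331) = 147 / 594351875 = 0.00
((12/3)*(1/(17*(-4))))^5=-1/1419857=-0.00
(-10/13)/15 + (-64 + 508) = 17314/39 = 443.95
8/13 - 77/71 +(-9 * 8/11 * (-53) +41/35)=123525448/355355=347.61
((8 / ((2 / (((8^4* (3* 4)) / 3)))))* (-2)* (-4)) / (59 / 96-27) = -50331648 / 2533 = -19870.37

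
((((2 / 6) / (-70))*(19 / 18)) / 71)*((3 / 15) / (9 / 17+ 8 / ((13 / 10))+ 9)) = -4199 / 4651025400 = -0.00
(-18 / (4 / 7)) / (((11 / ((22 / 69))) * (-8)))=21 / 184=0.11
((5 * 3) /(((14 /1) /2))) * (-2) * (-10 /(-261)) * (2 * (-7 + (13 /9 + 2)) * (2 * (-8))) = -102400 /5481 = -18.68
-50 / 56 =-25 / 28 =-0.89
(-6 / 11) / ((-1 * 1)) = 6 / 11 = 0.55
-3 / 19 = -0.16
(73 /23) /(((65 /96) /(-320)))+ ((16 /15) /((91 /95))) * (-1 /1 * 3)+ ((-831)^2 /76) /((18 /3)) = 3501839 /318136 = 11.01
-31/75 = -0.41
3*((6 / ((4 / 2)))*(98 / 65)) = 882 / 65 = 13.57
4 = 4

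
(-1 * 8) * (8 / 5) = -64 / 5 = -12.80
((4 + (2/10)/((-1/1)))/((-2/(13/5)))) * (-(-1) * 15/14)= -741/140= -5.29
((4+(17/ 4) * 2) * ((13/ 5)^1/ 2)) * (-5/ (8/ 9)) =-2925/ 32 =-91.41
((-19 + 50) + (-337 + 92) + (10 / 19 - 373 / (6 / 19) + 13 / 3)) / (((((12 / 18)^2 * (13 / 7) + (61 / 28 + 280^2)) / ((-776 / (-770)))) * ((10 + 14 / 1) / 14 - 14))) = 258283452 / 177561164759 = 0.00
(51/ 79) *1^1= 51/ 79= 0.65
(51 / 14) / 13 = 51 / 182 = 0.28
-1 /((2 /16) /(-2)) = 16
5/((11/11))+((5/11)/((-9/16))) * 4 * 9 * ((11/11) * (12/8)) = -425/11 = -38.64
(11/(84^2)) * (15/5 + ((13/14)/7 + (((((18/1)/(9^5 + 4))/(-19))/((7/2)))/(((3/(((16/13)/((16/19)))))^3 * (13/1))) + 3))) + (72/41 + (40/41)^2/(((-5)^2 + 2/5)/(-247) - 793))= 242017896439952475011317/137162742368812817241312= 1.76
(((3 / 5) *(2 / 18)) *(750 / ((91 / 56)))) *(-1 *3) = -1200 / 13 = -92.31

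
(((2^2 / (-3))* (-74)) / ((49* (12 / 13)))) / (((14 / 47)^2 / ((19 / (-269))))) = -20188051 / 11625642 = -1.74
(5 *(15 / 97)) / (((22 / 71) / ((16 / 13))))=42600 / 13871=3.07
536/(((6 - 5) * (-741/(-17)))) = 9112/741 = 12.30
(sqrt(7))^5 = 49 * sqrt(7) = 129.64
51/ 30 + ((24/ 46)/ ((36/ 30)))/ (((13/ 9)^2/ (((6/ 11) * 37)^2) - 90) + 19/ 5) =670700526289/ 395703840170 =1.69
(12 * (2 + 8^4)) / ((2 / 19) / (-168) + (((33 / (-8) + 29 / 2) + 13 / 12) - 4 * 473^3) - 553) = -52323264 / 450386741353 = -0.00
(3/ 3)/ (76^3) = 1/ 438976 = 0.00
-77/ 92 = -0.84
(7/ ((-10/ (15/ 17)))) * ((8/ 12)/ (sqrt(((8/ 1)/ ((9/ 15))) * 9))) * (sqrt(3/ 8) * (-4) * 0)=0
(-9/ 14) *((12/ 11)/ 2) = -27/ 77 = -0.35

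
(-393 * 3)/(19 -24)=1179/5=235.80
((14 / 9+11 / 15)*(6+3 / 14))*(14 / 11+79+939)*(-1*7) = -16745122 / 165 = -101485.59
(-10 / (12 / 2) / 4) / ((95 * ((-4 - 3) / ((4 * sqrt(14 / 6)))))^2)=-4 / 113715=-0.00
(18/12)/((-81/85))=-85/54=-1.57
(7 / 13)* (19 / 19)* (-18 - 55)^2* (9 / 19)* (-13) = -335727 / 19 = -17669.84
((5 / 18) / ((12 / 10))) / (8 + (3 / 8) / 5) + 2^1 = 17692 / 8721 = 2.03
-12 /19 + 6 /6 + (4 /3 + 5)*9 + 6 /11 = 12104 /209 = 57.91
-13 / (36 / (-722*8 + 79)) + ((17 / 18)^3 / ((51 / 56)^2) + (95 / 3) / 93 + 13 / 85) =142369247407 / 69152940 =2058.76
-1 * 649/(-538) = 649/538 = 1.21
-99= -99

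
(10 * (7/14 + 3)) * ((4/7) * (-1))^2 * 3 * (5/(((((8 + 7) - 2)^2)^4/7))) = 1200/815730721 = 0.00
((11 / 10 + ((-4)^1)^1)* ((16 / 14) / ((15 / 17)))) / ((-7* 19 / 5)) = 1972 / 13965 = 0.14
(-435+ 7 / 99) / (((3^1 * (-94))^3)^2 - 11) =-43058 / 49788591968591487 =-0.00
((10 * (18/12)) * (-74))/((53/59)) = -65490/53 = -1235.66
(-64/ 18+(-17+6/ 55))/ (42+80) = -10121/ 60390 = -0.17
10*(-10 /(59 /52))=-5200 /59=-88.14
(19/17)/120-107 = -218261/2040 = -106.99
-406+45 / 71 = -28781 / 71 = -405.37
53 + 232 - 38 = 247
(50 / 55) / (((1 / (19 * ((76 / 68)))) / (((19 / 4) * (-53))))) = -1817635 / 374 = -4859.99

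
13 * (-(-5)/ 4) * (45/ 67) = 2925/ 268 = 10.91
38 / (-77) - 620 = -47778 / 77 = -620.49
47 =47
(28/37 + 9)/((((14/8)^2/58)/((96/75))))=10720256/45325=236.52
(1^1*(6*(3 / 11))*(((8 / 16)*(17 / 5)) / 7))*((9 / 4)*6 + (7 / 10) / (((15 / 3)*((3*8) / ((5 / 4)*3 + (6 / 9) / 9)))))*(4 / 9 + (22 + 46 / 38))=24102008723 / 189604800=127.12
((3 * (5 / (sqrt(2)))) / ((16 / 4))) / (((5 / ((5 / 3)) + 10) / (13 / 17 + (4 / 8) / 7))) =2985 * sqrt(2) / 24752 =0.17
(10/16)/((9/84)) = 35/6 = 5.83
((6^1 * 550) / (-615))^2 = 48400 / 1681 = 28.79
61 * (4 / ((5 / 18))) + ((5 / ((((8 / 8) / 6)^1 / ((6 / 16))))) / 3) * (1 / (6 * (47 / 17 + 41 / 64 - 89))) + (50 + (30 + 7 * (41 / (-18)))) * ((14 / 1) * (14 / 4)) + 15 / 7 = 4019.26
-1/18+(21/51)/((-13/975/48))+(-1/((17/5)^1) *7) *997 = -63631/18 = -3535.06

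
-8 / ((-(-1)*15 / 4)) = -32 / 15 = -2.13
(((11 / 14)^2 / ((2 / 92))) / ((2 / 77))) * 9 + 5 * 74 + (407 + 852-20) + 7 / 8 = 641187 / 56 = 11449.77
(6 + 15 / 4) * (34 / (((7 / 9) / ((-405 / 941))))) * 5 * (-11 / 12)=44304975 / 52696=840.77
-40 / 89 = -0.45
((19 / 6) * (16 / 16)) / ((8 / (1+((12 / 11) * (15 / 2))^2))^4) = 86786503926910339 / 5268083859456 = 16474.02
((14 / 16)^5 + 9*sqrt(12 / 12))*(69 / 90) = 7169537 / 983040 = 7.29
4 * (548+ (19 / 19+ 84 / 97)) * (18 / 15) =1280088 / 485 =2639.36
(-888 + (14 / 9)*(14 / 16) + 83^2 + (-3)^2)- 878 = 184801 / 36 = 5133.36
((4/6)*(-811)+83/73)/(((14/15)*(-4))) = 590785/4088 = 144.52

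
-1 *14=-14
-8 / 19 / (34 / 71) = -0.88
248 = 248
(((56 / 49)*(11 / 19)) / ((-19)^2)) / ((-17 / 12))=-0.00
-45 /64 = -0.70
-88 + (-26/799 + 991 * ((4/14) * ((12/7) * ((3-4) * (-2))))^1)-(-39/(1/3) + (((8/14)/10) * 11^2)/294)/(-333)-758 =124.39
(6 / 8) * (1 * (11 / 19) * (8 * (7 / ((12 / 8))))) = 308 / 19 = 16.21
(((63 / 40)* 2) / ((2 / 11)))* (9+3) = 2079 / 10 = 207.90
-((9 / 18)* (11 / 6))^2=-121 / 144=-0.84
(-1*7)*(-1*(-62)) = -434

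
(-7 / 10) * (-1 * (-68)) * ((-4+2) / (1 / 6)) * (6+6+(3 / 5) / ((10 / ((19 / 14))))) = 862614 / 125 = 6900.91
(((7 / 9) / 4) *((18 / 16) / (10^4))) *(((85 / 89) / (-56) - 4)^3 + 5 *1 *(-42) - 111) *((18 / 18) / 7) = -9553251558889 / 7923445497856000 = -0.00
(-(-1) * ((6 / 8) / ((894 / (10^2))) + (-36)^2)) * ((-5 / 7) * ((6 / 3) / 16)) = -1931165 / 16688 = -115.72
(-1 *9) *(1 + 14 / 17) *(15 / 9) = -465 / 17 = -27.35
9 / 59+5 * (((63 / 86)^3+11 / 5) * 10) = 2435683297 / 18763652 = 129.81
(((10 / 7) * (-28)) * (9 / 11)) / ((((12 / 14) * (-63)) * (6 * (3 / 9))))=10 / 33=0.30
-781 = -781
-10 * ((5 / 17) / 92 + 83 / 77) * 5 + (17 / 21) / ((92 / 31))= -19431001 / 361284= -53.78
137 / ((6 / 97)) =13289 / 6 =2214.83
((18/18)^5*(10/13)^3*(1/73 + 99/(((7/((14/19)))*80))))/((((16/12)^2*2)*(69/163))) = 0.04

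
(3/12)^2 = 1/16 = 0.06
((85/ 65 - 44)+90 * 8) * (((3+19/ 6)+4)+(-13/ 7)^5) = -3529428485/ 436982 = -8076.83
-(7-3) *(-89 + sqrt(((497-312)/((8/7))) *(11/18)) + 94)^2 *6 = -(60 + sqrt(14245))^2/6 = -5361.22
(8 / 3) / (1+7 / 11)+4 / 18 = 50 / 27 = 1.85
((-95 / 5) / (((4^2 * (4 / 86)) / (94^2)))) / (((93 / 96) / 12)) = -86628144 / 31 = -2794456.26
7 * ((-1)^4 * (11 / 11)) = 7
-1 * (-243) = 243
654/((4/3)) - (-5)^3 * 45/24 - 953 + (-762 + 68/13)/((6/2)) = -149879/312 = -480.38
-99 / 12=-33 / 4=-8.25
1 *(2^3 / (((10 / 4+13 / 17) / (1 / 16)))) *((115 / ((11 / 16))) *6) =62560 / 407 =153.71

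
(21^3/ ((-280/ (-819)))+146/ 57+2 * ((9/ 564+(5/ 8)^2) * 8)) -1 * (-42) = 2908267933/ 107160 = 27139.49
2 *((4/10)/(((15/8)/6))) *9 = 576/25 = 23.04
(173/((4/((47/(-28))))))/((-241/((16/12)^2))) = 8131/15183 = 0.54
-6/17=-0.35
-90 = -90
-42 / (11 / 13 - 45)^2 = -507 / 23534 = -0.02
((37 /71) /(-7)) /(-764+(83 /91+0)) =481 /4930311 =0.00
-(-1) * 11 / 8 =11 / 8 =1.38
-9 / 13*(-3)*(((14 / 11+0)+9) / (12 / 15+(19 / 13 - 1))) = 15255 / 902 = 16.91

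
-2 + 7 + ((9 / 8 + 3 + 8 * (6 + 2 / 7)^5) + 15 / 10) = 10556066931 / 134456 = 78509.45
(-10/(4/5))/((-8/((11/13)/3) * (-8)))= -275/4992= -0.06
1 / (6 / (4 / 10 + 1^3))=7 / 30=0.23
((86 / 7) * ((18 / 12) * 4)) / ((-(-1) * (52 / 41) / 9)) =523.09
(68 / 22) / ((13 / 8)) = 272 / 143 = 1.90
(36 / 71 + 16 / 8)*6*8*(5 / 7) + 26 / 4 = 91901 / 994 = 92.46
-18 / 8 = -9 / 4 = -2.25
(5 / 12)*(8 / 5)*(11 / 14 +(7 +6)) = 193 / 21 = 9.19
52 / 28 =13 / 7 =1.86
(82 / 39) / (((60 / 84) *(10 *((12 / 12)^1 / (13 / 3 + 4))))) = 287 / 117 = 2.45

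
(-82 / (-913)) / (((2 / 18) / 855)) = 630990 / 913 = 691.12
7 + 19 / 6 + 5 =91 / 6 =15.17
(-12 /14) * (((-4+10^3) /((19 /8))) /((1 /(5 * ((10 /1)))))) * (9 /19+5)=-98378.16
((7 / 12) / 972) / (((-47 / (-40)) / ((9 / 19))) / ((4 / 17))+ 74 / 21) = 490 / 11484747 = 0.00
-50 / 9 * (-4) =22.22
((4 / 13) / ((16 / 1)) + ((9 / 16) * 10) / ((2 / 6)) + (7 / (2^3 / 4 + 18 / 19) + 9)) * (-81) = -59535 / 26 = -2289.81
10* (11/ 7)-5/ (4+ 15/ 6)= 1360/ 91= 14.95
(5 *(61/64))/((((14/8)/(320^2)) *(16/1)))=122000/7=17428.57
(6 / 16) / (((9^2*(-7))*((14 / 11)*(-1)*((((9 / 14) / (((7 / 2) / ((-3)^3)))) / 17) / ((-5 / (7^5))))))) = 935 / 1764331632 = 0.00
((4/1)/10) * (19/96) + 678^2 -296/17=459666.67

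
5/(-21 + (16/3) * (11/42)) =-63/247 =-0.26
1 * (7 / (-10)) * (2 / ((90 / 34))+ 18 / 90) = -301 / 450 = -0.67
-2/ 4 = -1/ 2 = -0.50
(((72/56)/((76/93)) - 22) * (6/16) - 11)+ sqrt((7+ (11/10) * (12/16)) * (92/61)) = -79417/4256+ sqrt(4391390)/610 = -15.22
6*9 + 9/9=55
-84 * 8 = -672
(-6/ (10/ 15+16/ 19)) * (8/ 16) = -171/ 86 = -1.99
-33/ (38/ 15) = -495/ 38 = -13.03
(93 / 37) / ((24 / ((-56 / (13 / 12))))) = -2604 / 481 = -5.41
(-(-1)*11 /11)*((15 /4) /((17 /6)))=45 /34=1.32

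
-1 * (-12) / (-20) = -3 / 5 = -0.60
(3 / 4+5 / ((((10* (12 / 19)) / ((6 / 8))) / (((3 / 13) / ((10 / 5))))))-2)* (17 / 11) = -16711 / 9152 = -1.83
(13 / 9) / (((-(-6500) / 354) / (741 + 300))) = 20473 / 250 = 81.89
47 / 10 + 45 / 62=841 / 155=5.43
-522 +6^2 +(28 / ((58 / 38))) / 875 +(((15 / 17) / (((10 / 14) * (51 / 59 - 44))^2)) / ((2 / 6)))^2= -4271737162263720438661 / 8789961968527203125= -485.98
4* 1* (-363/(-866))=1.68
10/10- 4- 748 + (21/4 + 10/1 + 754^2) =2271121/4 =567780.25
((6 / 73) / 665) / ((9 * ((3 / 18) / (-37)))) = -0.00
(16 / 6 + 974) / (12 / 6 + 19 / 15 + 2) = 14650 / 79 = 185.44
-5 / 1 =-5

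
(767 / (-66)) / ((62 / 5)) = -3835 / 4092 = -0.94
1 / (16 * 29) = 0.00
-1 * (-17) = 17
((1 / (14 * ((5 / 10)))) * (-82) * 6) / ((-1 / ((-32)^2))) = 503808 / 7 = 71972.57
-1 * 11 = -11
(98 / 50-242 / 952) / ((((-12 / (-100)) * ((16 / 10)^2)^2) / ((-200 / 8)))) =-317171875 / 5849088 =-54.23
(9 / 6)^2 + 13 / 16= 3.06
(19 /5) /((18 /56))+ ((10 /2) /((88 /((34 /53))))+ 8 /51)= 21435473 /1783980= 12.02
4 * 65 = 260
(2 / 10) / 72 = 1 / 360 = 0.00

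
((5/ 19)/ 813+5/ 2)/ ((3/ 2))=77245/ 46341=1.67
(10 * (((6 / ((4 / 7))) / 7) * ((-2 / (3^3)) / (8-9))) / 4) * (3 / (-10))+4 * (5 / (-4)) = -61 / 12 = -5.08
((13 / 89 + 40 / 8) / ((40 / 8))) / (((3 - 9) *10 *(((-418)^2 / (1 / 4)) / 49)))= -11221 / 9330261600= -0.00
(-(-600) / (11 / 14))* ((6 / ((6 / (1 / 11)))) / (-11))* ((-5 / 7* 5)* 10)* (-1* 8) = -2400000 / 1331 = -1803.16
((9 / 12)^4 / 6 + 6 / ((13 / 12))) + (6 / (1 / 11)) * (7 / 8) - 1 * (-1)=428255 / 6656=64.34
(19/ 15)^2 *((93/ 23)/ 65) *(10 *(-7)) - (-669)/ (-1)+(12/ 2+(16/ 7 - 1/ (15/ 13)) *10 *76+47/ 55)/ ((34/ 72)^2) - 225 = 1979178260768/ 499023525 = 3966.10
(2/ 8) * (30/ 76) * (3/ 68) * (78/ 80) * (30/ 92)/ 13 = 405/ 3803648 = 0.00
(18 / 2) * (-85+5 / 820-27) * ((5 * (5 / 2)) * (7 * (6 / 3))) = -176390.40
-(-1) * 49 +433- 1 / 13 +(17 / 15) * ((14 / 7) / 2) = 94196 / 195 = 483.06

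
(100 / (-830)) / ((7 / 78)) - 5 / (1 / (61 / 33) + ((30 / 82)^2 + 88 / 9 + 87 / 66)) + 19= 2392754051489 / 138849576761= 17.23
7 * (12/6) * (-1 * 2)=-28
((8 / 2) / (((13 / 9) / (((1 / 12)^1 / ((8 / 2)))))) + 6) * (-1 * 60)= -4725 / 13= -363.46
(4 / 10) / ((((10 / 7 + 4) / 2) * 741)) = 14 / 70395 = 0.00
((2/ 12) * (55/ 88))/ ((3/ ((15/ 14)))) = 25/ 672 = 0.04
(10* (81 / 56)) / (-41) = -405 / 1148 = -0.35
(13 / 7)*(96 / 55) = 3.24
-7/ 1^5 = -7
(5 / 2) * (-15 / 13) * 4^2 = -600 / 13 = -46.15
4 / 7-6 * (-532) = 22348 / 7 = 3192.57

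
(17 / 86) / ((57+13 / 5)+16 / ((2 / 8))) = 85 / 53148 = 0.00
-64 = -64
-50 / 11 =-4.55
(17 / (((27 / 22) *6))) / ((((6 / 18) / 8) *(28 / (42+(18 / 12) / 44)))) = 2329 / 28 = 83.18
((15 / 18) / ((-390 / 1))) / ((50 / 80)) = -0.00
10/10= 1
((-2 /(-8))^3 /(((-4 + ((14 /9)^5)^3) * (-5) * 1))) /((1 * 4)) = -205891132094649 /198072999717675043840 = -0.00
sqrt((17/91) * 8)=2 * sqrt(3094)/91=1.22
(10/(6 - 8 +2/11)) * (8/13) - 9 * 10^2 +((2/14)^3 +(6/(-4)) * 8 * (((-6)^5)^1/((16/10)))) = 256020701/4459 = 57416.62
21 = 21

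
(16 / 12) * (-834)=-1112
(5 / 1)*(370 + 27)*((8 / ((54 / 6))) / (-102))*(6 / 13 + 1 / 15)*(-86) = 785.79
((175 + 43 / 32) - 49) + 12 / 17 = 69659 / 544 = 128.05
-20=-20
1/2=0.50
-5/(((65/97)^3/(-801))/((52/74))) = 1462102146/156325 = 9352.96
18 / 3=6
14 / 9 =1.56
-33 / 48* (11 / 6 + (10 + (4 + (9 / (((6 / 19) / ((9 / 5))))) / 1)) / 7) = -3223 / 420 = -7.67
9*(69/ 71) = 621/ 71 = 8.75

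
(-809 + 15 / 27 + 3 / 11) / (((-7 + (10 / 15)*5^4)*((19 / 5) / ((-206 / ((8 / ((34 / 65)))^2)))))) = 125348837 / 274165320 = 0.46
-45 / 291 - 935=-90710 / 97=-935.15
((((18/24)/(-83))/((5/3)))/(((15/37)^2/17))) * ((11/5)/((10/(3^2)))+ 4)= -6958627/2075000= -3.35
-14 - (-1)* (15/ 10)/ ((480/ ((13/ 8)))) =-35827/ 2560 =-13.99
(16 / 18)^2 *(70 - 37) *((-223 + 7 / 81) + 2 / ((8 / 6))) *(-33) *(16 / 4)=555539072 / 729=762056.34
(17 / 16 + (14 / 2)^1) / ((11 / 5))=645 / 176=3.66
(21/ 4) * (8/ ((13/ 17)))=714/ 13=54.92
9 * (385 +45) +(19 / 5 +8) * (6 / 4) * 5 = 7917 / 2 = 3958.50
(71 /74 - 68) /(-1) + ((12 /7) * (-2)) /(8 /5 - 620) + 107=69690489 /400414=174.05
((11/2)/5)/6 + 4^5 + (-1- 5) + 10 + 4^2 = 62651/60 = 1044.18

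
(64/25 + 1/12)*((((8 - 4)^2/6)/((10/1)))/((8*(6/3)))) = 793/18000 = 0.04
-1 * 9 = -9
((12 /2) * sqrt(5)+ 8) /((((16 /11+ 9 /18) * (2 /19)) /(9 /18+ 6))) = 10868 /43+ 8151 * sqrt(5) /43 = 676.61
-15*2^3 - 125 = -245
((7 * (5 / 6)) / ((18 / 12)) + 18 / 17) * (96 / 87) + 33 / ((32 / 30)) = 2583899 / 70992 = 36.40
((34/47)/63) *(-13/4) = -221/5922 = -0.04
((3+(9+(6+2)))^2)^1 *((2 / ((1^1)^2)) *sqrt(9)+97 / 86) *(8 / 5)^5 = 160694272 / 5375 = 29896.61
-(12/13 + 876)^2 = -129960000/169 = -768994.08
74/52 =37/26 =1.42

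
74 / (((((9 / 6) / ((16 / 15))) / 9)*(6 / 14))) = 16576 / 15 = 1105.07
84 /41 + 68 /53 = 7240 /2173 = 3.33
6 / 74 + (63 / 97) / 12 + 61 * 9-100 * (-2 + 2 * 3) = 2140985 / 14356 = 149.14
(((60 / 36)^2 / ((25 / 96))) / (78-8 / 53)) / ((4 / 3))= 212 / 2063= 0.10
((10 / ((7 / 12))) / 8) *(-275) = -4125 / 7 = -589.29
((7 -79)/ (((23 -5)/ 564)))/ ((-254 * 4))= 282/ 127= 2.22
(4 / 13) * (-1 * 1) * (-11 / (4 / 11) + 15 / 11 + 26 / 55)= 6251 / 715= 8.74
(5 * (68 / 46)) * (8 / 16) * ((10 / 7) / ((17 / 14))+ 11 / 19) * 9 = 25515 / 437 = 58.39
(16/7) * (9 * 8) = 1152/7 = 164.57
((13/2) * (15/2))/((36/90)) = 975/8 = 121.88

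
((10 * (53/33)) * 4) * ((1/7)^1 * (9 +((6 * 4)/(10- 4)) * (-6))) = -10600/77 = -137.66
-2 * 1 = -2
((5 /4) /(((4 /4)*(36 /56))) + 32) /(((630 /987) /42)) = 201019 /90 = 2233.54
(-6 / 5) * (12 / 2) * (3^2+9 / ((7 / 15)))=-203.66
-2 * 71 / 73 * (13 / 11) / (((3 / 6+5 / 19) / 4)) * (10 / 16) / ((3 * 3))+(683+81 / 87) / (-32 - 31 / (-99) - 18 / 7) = -103498299544 / 4975710003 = -20.80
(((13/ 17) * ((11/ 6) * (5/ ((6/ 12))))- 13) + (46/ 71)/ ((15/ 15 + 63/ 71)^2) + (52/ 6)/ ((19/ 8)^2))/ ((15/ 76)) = 905139686/ 65247615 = 13.87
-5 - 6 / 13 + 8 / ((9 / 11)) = 505 / 117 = 4.32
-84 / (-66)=14 / 11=1.27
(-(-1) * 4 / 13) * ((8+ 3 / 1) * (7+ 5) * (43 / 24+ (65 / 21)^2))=882662 / 1911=461.88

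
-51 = -51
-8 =-8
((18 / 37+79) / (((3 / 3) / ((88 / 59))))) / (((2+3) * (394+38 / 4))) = 517616 / 8808405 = 0.06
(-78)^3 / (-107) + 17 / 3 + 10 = 1428685 / 321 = 4450.73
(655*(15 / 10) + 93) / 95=2151 / 190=11.32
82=82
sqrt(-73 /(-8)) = sqrt(146) /4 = 3.02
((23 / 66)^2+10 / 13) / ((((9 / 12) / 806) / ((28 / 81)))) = 87558632 / 264627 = 330.88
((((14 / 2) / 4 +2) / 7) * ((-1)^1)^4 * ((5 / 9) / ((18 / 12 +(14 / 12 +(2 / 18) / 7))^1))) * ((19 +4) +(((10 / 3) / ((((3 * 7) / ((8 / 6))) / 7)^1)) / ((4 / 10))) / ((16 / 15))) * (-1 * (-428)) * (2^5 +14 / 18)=752036125 / 18252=41202.94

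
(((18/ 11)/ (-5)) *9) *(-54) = 8748/ 55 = 159.05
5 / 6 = 0.83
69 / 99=23 / 33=0.70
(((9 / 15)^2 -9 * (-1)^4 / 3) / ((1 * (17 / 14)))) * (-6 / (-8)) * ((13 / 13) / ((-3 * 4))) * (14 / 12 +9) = 1.38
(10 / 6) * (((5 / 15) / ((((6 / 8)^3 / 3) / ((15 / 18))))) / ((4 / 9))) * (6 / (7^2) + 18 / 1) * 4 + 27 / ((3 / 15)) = 296335 / 441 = 671.96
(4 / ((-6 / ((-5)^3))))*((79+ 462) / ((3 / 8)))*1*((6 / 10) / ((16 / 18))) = 81150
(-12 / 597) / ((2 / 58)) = -116 / 199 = -0.58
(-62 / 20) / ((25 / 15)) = -93 / 50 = -1.86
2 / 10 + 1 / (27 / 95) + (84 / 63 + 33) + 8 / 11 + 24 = 93227 / 1485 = 62.78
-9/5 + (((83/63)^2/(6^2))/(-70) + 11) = 92010407/10001880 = 9.20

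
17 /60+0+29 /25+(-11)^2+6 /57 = 698527 /5700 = 122.55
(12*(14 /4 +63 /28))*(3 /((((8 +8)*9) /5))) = 115 /16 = 7.19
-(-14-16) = 30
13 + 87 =100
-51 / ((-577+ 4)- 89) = 51 / 662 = 0.08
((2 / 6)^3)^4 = 1 / 531441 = 0.00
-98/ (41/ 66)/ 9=-2156/ 123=-17.53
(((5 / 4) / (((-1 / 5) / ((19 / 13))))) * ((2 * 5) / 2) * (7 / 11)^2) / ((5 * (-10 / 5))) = 23275 / 12584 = 1.85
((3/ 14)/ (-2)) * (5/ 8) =-15/ 224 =-0.07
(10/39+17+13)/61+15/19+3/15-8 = -1472314/226005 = -6.51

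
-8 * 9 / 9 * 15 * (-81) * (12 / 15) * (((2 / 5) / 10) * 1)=7776 / 25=311.04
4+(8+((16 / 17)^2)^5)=25291438433164 / 2015993900449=12.55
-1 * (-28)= 28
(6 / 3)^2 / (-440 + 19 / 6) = -24 / 2621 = -0.01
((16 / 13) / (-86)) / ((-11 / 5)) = 40 / 6149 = 0.01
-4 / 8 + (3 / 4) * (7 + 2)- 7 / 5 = 97 / 20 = 4.85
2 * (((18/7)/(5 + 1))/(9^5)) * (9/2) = 1/15309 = 0.00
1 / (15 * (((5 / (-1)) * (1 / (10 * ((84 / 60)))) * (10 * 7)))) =-0.00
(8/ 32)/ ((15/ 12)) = 0.20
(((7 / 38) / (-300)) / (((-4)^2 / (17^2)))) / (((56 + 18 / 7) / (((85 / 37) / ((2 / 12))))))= -240737 / 92233600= -0.00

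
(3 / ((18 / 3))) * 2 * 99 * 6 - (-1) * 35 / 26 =15479 / 26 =595.35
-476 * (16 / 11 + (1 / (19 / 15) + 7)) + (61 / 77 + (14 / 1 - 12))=-584849 / 133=-4397.36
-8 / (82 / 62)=-248 / 41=-6.05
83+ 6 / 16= 667 / 8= 83.38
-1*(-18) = 18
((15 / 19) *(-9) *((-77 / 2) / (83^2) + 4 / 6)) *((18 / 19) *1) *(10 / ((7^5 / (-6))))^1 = 663997500 / 41797815703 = 0.02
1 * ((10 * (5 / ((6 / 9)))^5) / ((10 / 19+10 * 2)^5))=12380495 / 190102016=0.07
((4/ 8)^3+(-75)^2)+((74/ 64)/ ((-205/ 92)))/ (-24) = 221405771/ 39360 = 5625.15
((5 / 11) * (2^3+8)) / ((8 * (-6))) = -5 / 33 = -0.15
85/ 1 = 85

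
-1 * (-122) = 122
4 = 4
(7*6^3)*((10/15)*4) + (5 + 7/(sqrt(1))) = 4044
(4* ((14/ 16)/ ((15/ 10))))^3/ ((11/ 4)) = 4.62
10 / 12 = 5 / 6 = 0.83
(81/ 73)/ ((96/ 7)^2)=0.01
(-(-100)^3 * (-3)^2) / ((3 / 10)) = 30000000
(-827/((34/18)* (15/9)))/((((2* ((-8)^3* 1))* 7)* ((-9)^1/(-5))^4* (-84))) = -103375/2487324672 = -0.00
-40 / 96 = -5 / 12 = -0.42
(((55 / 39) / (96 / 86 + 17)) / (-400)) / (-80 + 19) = 473 / 148259280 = 0.00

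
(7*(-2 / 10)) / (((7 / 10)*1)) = -2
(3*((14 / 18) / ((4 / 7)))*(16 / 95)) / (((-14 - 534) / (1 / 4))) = -49 / 156180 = -0.00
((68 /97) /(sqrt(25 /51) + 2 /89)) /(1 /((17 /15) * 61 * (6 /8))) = -160036062 /95943185 + 139639309 * sqrt(51) /19188637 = 50.30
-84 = -84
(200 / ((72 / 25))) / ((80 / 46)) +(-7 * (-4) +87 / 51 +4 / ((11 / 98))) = 1417393 / 13464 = 105.27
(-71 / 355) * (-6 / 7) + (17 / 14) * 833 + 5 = 71167 / 70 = 1016.67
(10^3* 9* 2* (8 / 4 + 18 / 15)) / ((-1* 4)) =-14400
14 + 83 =97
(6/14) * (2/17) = 6/119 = 0.05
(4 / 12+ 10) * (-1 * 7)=-217 / 3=-72.33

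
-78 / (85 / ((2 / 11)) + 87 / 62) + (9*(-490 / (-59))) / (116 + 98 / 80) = 105289349 / 223411052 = 0.47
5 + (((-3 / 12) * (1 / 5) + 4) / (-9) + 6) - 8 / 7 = 11867 / 1260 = 9.42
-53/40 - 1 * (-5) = 147/40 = 3.68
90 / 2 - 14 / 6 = 128 / 3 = 42.67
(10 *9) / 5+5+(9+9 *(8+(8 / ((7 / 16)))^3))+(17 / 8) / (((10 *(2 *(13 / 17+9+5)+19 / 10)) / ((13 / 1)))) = 62176310647 / 1127784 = 55131.40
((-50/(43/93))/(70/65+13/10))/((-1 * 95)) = 40300/84151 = 0.48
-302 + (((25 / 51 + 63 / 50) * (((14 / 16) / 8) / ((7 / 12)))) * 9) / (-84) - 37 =-129104589 / 380800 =-339.04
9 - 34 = -25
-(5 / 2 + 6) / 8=-17 / 16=-1.06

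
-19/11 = -1.73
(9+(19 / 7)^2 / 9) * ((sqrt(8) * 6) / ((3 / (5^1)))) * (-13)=-1125800 * sqrt(2) / 441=-3610.25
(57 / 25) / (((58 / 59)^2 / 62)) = 6150927 / 42050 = 146.28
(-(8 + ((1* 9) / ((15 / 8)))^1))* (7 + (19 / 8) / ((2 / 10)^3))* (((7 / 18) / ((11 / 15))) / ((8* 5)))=-1547 / 30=-51.57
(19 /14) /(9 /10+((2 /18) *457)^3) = 69255 /6681125437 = 0.00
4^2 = 16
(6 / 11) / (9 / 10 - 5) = -60 / 451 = -0.13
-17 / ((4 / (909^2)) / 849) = -11925713673 / 4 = -2981428418.25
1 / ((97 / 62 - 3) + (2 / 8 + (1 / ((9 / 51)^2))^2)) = 10044 / 10344697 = 0.00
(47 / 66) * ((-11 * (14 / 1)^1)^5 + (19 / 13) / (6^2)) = -1905229578155011 / 30888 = -61681869274.64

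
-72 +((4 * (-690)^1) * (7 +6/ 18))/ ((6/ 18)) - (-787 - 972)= -59033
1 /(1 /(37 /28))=37 /28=1.32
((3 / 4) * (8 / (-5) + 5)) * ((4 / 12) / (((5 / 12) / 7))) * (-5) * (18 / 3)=-2142 / 5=-428.40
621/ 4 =155.25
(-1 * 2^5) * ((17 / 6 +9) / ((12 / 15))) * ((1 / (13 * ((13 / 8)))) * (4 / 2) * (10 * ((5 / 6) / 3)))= -568000 / 4563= -124.48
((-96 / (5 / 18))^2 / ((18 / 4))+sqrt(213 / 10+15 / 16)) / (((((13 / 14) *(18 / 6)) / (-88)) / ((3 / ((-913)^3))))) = 0.00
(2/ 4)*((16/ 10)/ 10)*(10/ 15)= 4/ 75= 0.05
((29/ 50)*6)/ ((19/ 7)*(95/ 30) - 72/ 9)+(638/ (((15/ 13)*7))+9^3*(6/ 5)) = 12595234/ 13125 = 959.64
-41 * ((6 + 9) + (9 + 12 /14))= -7134 /7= -1019.14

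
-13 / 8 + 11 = 9.38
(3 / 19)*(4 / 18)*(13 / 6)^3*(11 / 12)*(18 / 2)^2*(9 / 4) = 72501 / 1216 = 59.62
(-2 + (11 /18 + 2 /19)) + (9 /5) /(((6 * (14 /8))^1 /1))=-13313 /11970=-1.11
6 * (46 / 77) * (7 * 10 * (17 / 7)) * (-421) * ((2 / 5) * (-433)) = 3421275024 / 77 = 44432143.17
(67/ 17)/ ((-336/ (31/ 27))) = -0.01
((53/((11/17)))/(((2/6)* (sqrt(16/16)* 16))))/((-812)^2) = 2703/116044544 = 0.00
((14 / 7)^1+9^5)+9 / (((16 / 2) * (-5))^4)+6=151185920009 / 2560000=59057.00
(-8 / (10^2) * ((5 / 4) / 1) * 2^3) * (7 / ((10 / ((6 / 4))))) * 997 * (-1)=20937 / 25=837.48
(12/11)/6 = 2/11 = 0.18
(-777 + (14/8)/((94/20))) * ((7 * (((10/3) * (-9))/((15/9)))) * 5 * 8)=3914203.40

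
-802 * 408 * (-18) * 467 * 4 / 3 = 3667436928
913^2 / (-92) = -833569 / 92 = -9060.53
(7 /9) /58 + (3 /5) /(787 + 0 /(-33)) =29111 /2054070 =0.01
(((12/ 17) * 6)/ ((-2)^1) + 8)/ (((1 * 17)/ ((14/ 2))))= 700/ 289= 2.42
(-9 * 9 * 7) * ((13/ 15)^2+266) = -151247.88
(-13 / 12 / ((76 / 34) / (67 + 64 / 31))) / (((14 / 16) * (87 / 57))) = -473161 / 18879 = -25.06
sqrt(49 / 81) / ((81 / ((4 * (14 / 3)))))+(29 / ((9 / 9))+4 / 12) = 64544 / 2187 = 29.51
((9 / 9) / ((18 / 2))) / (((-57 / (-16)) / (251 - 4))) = 208 / 27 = 7.70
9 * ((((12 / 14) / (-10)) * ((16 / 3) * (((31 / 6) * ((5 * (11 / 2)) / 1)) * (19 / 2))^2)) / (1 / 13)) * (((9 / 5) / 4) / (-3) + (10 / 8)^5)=-8107564932181 / 28672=-282769424.25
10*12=120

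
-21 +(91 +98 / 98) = 71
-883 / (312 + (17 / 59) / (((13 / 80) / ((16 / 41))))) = -27767701 / 9833224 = -2.82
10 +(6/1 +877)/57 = 1453/57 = 25.49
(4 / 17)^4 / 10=128 / 417605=0.00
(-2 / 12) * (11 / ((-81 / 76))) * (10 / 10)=418 / 243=1.72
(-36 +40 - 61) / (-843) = 0.07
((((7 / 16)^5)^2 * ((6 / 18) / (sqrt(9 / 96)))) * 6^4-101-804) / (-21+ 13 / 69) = 62445 / 1436-175417129629 * sqrt(6) / 24670292148224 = 43.47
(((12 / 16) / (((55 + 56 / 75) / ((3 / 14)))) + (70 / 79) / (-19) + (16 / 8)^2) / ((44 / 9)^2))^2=12683370740306456350161 / 462922702196248825839616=0.03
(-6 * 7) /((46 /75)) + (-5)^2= -1000 /23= -43.48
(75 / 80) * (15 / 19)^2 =3375 / 5776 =0.58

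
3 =3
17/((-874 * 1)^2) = 17/763876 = 0.00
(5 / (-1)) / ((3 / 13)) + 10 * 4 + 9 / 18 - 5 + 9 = 137 / 6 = 22.83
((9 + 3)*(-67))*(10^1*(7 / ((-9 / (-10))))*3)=-187600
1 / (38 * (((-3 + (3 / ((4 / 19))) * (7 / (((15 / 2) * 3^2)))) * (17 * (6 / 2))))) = -15 / 44251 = -0.00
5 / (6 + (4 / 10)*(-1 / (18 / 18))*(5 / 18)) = 45 / 53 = 0.85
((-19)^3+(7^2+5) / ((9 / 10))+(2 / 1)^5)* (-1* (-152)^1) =-1028584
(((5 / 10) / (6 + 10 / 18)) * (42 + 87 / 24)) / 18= 365 / 1888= 0.19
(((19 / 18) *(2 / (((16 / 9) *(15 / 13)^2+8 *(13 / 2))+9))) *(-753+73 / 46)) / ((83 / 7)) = -776917505 / 367982658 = -2.11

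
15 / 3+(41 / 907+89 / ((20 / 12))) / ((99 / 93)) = 751079 / 13605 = 55.21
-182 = -182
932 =932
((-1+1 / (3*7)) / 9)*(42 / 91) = -40 / 819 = -0.05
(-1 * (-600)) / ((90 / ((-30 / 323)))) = -200 / 323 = -0.62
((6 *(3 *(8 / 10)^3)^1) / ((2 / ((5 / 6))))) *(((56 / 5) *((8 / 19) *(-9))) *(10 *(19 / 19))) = -774144 / 475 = -1629.78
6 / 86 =0.07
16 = 16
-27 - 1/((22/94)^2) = -5476/121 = -45.26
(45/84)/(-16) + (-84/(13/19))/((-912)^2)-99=-8218999/82992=-99.03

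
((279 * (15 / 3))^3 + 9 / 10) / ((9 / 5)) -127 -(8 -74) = 3016338629 / 2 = 1508169314.50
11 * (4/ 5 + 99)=5489/ 5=1097.80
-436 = -436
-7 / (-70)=1 / 10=0.10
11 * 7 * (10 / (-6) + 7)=1232 / 3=410.67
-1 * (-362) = 362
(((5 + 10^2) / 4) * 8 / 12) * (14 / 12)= 245 / 12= 20.42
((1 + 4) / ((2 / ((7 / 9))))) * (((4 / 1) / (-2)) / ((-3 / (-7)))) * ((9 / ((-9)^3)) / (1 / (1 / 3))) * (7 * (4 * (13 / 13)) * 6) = 13720 / 2187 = 6.27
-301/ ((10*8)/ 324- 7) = 24381/ 547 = 44.57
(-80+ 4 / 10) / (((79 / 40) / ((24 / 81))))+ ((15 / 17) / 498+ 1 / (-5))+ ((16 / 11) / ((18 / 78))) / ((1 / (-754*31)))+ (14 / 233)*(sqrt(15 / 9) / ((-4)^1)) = -48778537455451 / 331062930 - 7*sqrt(15) / 1398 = -147339.19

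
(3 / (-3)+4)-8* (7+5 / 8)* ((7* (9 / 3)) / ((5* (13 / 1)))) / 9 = 158 / 195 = 0.81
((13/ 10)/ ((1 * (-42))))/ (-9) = 13/ 3780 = 0.00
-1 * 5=-5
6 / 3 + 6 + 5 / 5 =9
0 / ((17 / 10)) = 0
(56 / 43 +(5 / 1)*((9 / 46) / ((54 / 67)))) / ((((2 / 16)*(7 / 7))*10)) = 29861 / 14835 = 2.01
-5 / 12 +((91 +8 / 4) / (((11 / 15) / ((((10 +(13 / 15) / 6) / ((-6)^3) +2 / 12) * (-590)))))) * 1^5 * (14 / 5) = -7448269 / 297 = -25078.35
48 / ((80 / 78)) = 234 / 5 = 46.80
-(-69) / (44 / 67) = 4623 / 44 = 105.07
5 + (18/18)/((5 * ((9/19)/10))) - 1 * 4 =47/9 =5.22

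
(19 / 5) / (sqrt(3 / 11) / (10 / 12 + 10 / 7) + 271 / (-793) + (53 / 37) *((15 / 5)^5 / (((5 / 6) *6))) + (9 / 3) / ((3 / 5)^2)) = 226840841191297047 / 4632753931470361223-117475911796698 *sqrt(33) / 4632753931470361223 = 0.05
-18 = -18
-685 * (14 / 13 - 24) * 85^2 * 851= 1255088201750 / 13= 96545246288.46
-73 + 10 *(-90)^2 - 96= 80831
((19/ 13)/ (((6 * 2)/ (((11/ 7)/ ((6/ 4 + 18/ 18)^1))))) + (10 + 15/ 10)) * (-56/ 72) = -15802/ 1755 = -9.00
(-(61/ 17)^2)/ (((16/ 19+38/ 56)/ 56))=-110856032/ 233801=-474.15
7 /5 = 1.40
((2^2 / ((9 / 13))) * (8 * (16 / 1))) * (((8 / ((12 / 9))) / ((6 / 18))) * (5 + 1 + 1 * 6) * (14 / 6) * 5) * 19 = 35409920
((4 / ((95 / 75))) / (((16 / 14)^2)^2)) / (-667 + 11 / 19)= -36015 / 12965888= -0.00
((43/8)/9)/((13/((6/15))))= 43/2340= 0.02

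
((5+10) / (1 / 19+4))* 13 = 3705 / 77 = 48.12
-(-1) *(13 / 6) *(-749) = -9737 / 6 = -1622.83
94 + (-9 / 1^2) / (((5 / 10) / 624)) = -11138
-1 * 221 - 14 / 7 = -223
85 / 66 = 1.29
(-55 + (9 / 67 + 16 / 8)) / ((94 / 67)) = -1771 / 47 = -37.68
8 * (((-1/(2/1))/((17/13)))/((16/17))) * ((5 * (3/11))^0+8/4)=-9.75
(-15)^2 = 225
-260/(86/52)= -6760/43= -157.21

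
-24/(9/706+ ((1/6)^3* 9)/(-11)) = -2236608/835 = -2678.57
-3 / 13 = -0.23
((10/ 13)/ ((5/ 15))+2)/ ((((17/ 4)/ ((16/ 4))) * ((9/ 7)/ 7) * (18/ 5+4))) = 109760/ 37791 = 2.90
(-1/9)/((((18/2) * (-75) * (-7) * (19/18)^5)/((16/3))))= -41472/433317325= -0.00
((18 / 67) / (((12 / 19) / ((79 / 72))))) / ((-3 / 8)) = -1501 / 1206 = -1.24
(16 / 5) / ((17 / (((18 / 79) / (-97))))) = -288 / 651355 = -0.00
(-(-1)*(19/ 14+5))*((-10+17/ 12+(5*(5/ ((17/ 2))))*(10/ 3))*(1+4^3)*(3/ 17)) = 1440465/ 16184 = 89.01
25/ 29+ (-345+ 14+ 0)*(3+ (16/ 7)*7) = -182356/ 29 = -6288.14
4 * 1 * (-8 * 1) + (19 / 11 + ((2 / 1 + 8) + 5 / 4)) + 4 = -661 / 44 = -15.02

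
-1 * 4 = -4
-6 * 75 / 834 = -75 / 139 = -0.54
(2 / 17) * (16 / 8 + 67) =138 / 17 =8.12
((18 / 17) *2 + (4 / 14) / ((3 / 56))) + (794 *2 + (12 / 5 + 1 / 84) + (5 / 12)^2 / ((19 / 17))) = 2601445823 / 1627920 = 1598.02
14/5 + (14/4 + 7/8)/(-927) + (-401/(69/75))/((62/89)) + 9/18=-16454730743/26438040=-622.39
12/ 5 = 2.40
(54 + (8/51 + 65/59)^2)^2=253272381967398049/81976382754561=3089.58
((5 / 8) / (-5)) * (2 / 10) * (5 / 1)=-1 / 8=-0.12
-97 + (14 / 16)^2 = -6159 / 64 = -96.23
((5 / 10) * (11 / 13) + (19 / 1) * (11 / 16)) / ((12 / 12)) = 2805 / 208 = 13.49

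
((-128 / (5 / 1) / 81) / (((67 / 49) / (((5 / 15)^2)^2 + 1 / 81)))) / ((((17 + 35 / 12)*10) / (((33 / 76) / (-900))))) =17248 / 1247602854375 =0.00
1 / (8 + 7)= 1 / 15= 0.07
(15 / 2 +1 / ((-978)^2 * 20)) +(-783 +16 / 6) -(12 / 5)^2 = -778.59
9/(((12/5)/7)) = 26.25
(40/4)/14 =5/7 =0.71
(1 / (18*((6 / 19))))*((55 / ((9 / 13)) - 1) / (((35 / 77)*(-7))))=-73777 / 17010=-4.34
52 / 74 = 26 / 37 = 0.70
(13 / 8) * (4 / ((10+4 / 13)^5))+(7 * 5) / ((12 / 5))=3780364780027 / 259224020544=14.58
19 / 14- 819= -817.64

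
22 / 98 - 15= -724 / 49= -14.78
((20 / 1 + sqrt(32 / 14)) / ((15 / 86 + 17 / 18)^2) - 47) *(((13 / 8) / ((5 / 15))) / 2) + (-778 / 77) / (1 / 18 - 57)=-17861930743929 / 236761109200 + 5840991 *sqrt(7) / 5249692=-72.50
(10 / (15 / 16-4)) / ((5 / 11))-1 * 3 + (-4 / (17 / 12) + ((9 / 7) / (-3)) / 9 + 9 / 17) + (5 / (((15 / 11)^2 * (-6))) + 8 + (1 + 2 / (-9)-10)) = -3192773 / 224910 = -14.20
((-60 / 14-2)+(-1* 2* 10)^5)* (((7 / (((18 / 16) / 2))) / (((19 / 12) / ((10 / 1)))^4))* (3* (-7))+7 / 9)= 1560674450414105876 / 1172889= 1330624168539.48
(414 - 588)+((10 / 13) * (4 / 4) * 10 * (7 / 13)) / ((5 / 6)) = -28566 / 169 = -169.03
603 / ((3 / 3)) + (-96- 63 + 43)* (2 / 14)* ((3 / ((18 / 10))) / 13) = 600.88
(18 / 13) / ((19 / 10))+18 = 4626 / 247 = 18.73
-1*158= -158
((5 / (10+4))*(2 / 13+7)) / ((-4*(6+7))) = -465 / 9464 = -0.05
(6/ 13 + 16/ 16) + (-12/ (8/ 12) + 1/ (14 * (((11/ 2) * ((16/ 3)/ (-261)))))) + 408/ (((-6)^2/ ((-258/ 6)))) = -24240569/ 48048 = -504.51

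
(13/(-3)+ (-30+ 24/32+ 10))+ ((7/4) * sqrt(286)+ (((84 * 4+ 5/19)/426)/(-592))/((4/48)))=-28269925/1197912+ 7 * sqrt(286)/4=6.00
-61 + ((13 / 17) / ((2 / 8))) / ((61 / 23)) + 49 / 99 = -59.35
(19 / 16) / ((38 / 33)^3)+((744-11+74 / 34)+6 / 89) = 51457260873 / 69912704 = 736.02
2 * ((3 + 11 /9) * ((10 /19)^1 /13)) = 40 /117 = 0.34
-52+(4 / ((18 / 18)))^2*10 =108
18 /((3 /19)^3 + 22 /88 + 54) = 493848 /1488511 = 0.33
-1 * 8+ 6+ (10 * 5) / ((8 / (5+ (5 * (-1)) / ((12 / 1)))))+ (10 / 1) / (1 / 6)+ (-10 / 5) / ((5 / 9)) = 19931 / 240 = 83.05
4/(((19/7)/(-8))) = -224/19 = -11.79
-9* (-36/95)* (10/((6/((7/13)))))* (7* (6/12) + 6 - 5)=3402/247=13.77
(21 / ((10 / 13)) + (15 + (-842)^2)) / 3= 7090063 / 30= 236335.43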